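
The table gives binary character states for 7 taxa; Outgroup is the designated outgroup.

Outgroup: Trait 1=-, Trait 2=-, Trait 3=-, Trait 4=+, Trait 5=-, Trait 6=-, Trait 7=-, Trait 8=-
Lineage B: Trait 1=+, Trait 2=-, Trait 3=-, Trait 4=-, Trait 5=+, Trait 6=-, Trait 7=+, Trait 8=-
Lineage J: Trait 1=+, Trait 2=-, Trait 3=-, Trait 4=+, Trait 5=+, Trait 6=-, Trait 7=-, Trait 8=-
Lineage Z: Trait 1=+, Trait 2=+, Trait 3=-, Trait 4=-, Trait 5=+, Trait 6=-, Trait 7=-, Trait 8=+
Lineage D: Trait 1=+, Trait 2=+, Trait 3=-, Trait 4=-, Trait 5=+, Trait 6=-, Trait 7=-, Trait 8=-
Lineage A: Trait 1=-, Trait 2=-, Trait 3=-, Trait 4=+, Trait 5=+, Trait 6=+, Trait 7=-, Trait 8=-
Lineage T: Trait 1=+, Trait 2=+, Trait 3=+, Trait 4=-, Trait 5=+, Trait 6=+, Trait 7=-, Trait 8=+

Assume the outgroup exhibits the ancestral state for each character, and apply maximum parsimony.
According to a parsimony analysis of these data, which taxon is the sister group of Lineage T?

Character polarity is set by the outgroup: the derived state is whichever differs from the outgroup's state, so for Trait 4 the derived state is '-', and for the remaining characters it is '+'.
Only Lineage B, Lineage D, Lineage J, Lineage T, and Lineage Z show the derived state '+' for Trait 1, supporting them as a clade.
Trait 2 (derived state '+') is shared by Lineage D, Lineage T, and Lineage Z — a synapomorphy uniting that clade.
Trait 3: derived state '+' in Lineage T only — an autapomorphy, so it tells us nothing about relationships among taxa.
Trait 4 (derived state '-') is shared by Lineage B, Lineage D, Lineage T, and Lineage Z — a synapomorphy uniting that clade.
All ingroup taxa share the derived state '+' for Trait 5; it defines the ingroup but does not resolve relationships within it.
Trait 6 (state '+') occurs in Lineage A and Lineage T but conflicts with the nesting implied by the other characters — most parsimoniously interpreted as homoplasy.
Trait 7 (derived state '+') is unique to Lineage B (autapomorphy; uninformative for grouping).
Trait 8 (derived state '+') is shared by Lineage T and Lineage Z — a synapomorphy uniting that clade.
Most parsimonious ingroup topology: (((Lineage B,((Lineage Z,Lineage T),Lineage D)),Lineage J),Lineage A).
Lineage T and Lineage Z form a cherry on this tree, so they are sister taxa.

Lineage Z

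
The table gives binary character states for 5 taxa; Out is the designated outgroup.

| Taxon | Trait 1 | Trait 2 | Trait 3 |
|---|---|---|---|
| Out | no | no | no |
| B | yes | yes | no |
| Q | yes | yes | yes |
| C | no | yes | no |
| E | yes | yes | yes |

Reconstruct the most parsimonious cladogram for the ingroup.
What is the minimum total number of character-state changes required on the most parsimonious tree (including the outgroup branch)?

The outgroup has state 'no' for every character, so 'yes' is the derived state throughout.
Trait 1: derived state 'yes' in B, E, and Q only — synapomorphy for {B, E, Q}.
All ingroup taxa share the derived state 'yes' for Trait 2; it defines the ingroup but does not resolve relationships within it.
Trait 3: derived state 'yes' in E and Q only — synapomorphy for {E, Q}.
Most parsimonious ingroup topology: ((B,(Q,E)),C).
Changes per character on this tree: Trait 1: 1; Trait 2: 1; Trait 3: 1.
Total = 3.

3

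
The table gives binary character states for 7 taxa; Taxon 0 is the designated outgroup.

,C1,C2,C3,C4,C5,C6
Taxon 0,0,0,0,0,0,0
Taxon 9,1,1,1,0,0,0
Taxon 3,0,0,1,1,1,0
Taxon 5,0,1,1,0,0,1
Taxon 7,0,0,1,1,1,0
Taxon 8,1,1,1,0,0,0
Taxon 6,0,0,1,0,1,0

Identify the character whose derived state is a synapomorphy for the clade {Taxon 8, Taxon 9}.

C1

The outgroup has state '0' for every character, so '1' is the derived state throughout.
Only Taxon 8 and Taxon 9 show the derived state '1' for C1, supporting them as a clade.
C2: derived state '1' in Taxon 5, Taxon 8, and Taxon 9 only — synapomorphy for {Taxon 5, Taxon 8, Taxon 9}.
C3 (derived state '1') is shared by all ingroup taxa — unites the whole ingroup.
C4: derived state '1' in Taxon 3 and Taxon 7 only — synapomorphy for {Taxon 3, Taxon 7}.
C5 (derived state '1') is shared by Taxon 3, Taxon 6, and Taxon 7 — a synapomorphy uniting that clade.
C6 (derived state '1') is unique to Taxon 5 (autapomorphy; uninformative for grouping).
Most parsimonious ingroup topology: (((Taxon 9,Taxon 8),Taxon 5),((Taxon 3,Taxon 7),Taxon 6)).
The clade {Taxon 8, Taxon 9} is supported by C1: its derived state '1' occurs in exactly those taxa and in no other taxon (including the outgroup).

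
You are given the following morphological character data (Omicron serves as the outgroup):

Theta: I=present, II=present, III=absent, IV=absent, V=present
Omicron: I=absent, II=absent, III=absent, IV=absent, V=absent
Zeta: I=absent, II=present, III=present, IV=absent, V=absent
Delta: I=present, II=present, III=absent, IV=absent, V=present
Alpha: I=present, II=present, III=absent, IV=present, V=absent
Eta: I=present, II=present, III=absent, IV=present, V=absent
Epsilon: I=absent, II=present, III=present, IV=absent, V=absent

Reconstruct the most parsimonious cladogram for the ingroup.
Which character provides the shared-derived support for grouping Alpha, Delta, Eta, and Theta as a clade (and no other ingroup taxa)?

I

The outgroup has state 'absent' for every character, so 'present' is the derived state throughout.
Only Alpha, Delta, Eta, and Theta show the derived state 'present' for I, supporting them as a clade.
II (derived state 'present') is shared by all ingroup taxa — unites the whole ingroup.
III: derived state 'present' in Epsilon and Zeta only — synapomorphy for {Epsilon, Zeta}.
Only Alpha and Eta show the derived state 'present' for IV, supporting them as a clade.
Only Delta and Theta show the derived state 'present' for V, supporting them as a clade.
Most parsimonious ingroup topology: (((Delta,Theta),(Alpha,Eta)),(Epsilon,Zeta)).
The clade {Alpha, Delta, Eta, Theta} is supported by I: its derived state 'present' occurs in exactly those taxa and in no other taxon (including the outgroup).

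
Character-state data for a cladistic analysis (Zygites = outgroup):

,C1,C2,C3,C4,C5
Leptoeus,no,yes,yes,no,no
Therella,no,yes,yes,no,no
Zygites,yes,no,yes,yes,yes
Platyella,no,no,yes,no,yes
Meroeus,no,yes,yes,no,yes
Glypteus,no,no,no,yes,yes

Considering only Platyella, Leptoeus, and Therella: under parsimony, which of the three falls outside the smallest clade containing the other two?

Platyella

Character polarity is set by the outgroup: the derived state is whichever differs from the outgroup's state, so for C1, C3, C4, C5 the derived state is 'no', and for the remaining characters it is 'yes'.
All ingroup taxa share the derived state 'no' for C1; it defines the ingroup but does not resolve relationships within it.
Only Leptoeus, Meroeus, and Therella show the derived state 'yes' for C2, supporting them as a clade.
C3: derived state 'no' in Glypteus only — an autapomorphy, so it tells us nothing about relationships among taxa.
C4 (derived state 'no') is shared by Leptoeus, Meroeus, Platyella, and Therella — a synapomorphy uniting that clade.
Only Leptoeus and Therella show the derived state 'no' for C5, supporting them as a clade.
Most parsimonious ingroup topology: (((Meroeus,(Leptoeus,Therella)),Platyella),Glypteus).
Therella and Leptoeus share a more recent common ancestor with each other than either does with Platyella, so Platyella is the least closely related of the three.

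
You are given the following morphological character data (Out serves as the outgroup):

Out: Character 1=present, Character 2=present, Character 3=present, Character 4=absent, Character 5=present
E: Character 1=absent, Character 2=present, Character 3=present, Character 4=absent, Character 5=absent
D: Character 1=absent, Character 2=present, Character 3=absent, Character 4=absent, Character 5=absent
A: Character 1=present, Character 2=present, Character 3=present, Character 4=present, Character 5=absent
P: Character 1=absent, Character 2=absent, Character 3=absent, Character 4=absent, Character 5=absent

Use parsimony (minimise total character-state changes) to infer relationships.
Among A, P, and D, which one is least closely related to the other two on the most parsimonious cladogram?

Character polarity is set by the outgroup: the derived state is whichever differs from the outgroup's state, so for Character 1, Character 2, Character 3, Character 5 the derived state is 'absent', and for the remaining characters it is 'present'.
Only D, E, and P show the derived state 'absent' for Character 1, supporting them as a clade.
Character 2: derived state 'absent' in P only — an autapomorphy, so it tells us nothing about relationships among taxa.
Only D and P show the derived state 'absent' for Character 3, supporting them as a clade.
Character 4: derived state 'present' in A only — an autapomorphy, so it tells us nothing about relationships among taxa.
All ingroup taxa share the derived state 'absent' for Character 5; it defines the ingroup but does not resolve relationships within it.
Most parsimonious ingroup topology: ((E,(D,P)),A).
P and D share a more recent common ancestor with each other than either does with A, so A is the least closely related of the three.

A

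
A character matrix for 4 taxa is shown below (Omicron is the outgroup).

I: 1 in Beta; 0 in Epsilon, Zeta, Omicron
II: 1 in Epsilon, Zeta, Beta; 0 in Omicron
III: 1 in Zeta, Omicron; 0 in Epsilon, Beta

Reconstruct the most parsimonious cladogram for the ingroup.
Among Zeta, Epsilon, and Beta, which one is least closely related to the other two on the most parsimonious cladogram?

Zeta

Character polarity is set by the outgroup: the derived state is whichever differs from the outgroup's state, so for III the derived state is '0', and for the remaining characters it is '1'.
I: derived state '1' in Beta only — an autapomorphy, so it tells us nothing about relationships among taxa.
All ingroup taxa share the derived state '1' for II; it defines the ingroup but does not resolve relationships within it.
III: derived state '0' in Beta and Epsilon only — synapomorphy for {Beta, Epsilon}.
Most parsimonious ingroup topology: (Zeta,(Beta,Epsilon)).
Beta and Epsilon share a more recent common ancestor with each other than either does with Zeta, so Zeta is the least closely related of the three.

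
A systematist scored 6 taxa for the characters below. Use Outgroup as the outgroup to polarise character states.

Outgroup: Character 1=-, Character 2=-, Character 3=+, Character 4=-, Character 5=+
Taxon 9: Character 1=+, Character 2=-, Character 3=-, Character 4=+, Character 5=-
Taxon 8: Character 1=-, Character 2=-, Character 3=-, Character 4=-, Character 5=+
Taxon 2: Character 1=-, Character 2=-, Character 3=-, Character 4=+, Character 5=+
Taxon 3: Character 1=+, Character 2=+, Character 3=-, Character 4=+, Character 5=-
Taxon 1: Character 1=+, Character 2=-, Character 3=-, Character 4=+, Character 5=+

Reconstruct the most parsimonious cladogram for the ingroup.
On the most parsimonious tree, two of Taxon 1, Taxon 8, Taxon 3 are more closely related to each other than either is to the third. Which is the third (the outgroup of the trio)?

Taxon 8

Character polarity is set by the outgroup: the derived state is whichever differs from the outgroup's state, so for Character 3, Character 5 the derived state is '-', and for the remaining characters it is '+'.
Character 1 (derived state '+') is shared by Taxon 1, Taxon 3, and Taxon 9 — a synapomorphy uniting that clade.
Character 2 (derived state '+') is unique to Taxon 3 (autapomorphy; uninformative for grouping).
All ingroup taxa share the derived state '-' for Character 3; it defines the ingroup but does not resolve relationships within it.
Character 4: derived state '+' in Taxon 1, Taxon 2, Taxon 3, and Taxon 9 only — synapomorphy for {Taxon 1, Taxon 2, Taxon 3, Taxon 9}.
Character 5 (derived state '-') is shared by Taxon 3 and Taxon 9 — a synapomorphy uniting that clade.
Most parsimonious ingroup topology: ((((Taxon 9,Taxon 3),Taxon 1),Taxon 2),Taxon 8).
Taxon 3 and Taxon 1 share a more recent common ancestor with each other than either does with Taxon 8, so Taxon 8 is the least closely related of the three.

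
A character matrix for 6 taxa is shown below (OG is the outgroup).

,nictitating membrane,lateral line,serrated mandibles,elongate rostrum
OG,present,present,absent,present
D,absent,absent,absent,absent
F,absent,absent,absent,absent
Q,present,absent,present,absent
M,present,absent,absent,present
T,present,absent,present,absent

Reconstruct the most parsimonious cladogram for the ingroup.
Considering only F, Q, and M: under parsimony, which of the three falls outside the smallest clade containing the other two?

M

Character polarity is set by the outgroup: the derived state is whichever differs from the outgroup's state, so for nictitating membrane, lateral line, elongate rostrum the derived state is 'absent', and for the remaining characters it is 'present'.
Only D and F show the derived state 'absent' for nictitating membrane, supporting them as a clade.
lateral line (derived state 'absent') is shared by all ingroup taxa — unites the whole ingroup.
serrated mandibles: derived state 'present' in Q and T only — synapomorphy for {Q, T}.
elongate rostrum (derived state 'absent') is shared by D, F, Q, and T — a synapomorphy uniting that clade.
Most parsimonious ingroup topology: (((D,F),(T,Q)),M).
F and Q share a more recent common ancestor with each other than either does with M, so M is the least closely related of the three.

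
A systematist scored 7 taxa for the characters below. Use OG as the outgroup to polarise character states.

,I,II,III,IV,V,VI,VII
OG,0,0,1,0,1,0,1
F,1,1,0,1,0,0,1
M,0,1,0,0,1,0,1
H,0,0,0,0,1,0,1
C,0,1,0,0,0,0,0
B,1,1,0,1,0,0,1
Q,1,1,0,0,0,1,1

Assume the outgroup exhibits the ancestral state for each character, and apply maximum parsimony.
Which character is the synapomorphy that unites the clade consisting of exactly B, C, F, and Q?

Character polarity is set by the outgroup: the derived state is whichever differs from the outgroup's state, so for III, V, VII the derived state is '0', and for the remaining characters it is '1'.
I: derived state '1' in B, F, and Q only — synapomorphy for {B, F, Q}.
II (derived state '1') is shared by B, C, F, M, and Q — a synapomorphy uniting that clade.
III (derived state '0') is shared by all ingroup taxa — unites the whole ingroup.
Only B and F show the derived state '1' for IV, supporting them as a clade.
V: derived state '0' in B, C, F, and Q only — synapomorphy for {B, C, F, Q}.
VI (derived state '1') is unique to Q (autapomorphy; uninformative for grouping).
VII (derived state '0') is unique to C (autapomorphy; uninformative for grouping).
Most parsimonious ingroup topology: (((((F,B),Q),C),M),H).
The clade {B, C, F, Q} is supported by V: its derived state '0' occurs in exactly those taxa and in no other taxon (including the outgroup).

V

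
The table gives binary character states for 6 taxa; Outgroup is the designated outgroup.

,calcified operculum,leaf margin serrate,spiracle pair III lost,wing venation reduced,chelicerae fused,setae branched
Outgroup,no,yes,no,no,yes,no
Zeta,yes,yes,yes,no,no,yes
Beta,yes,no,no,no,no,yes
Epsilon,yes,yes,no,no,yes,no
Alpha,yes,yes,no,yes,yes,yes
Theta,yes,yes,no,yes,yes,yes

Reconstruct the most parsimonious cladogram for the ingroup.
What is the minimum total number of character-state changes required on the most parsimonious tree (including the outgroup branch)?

Character polarity is set by the outgroup: the derived state is whichever differs from the outgroup's state, so for leaf margin serrate, chelicerae fused the derived state is 'no', and for the remaining characters it is 'yes'.
All ingroup taxa share the derived state 'yes' for calcified operculum; it defines the ingroup but does not resolve relationships within it.
leaf margin serrate: derived state 'no' in Beta only — an autapomorphy, so it tells us nothing about relationships among taxa.
spiracle pair III lost (derived state 'yes') is unique to Zeta (autapomorphy; uninformative for grouping).
wing venation reduced (derived state 'yes') is shared by Alpha and Theta — a synapomorphy uniting that clade.
chelicerae fused (derived state 'no') is shared by Beta and Zeta — a synapomorphy uniting that clade.
Only Alpha, Beta, Theta, and Zeta show the derived state 'yes' for setae branched, supporting them as a clade.
Most parsimonious ingroup topology: (((Zeta,Beta),(Alpha,Theta)),Epsilon).
Changes per character on this tree: calcified operculum: 1; leaf margin serrate: 1; spiracle pair III lost: 1; wing venation reduced: 1; chelicerae fused: 1; setae branched: 1.
Total = 6.

6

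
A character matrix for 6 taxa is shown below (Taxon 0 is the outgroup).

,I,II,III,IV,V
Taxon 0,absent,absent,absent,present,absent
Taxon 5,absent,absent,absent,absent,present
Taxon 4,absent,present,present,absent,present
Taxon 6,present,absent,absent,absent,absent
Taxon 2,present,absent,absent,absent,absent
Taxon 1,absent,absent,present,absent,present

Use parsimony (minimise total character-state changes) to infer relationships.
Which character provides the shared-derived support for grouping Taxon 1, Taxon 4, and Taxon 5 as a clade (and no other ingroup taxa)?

V

Character polarity is set by the outgroup: the derived state is whichever differs from the outgroup's state, so for IV the derived state is 'absent', and for the remaining characters it is 'present'.
Only Taxon 2 and Taxon 6 show the derived state 'present' for I, supporting them as a clade.
II (derived state 'present') is unique to Taxon 4 (autapomorphy; uninformative for grouping).
III: derived state 'present' in Taxon 1 and Taxon 4 only — synapomorphy for {Taxon 1, Taxon 4}.
All ingroup taxa share the derived state 'absent' for IV; it defines the ingroup but does not resolve relationships within it.
Only Taxon 1, Taxon 4, and Taxon 5 show the derived state 'present' for V, supporting them as a clade.
Most parsimonious ingroup topology: ((Taxon 5,(Taxon 4,Taxon 1)),(Taxon 6,Taxon 2)).
The clade {Taxon 1, Taxon 4, Taxon 5} is supported by V: its derived state 'present' occurs in exactly those taxa and in no other taxon (including the outgroup).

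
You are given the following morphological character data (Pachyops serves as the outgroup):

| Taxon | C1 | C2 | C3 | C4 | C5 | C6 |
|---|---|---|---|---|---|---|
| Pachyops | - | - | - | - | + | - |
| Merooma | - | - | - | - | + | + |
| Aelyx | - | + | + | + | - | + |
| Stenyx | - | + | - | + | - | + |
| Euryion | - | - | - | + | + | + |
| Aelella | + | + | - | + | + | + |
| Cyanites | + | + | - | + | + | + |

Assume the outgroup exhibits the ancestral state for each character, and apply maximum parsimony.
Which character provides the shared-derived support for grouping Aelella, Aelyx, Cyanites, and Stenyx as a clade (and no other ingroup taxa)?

Character polarity is set by the outgroup: the derived state is whichever differs from the outgroup's state, so for C5 the derived state is '-', and for the remaining characters it is '+'.
Only Aelella and Cyanites show the derived state '+' for C1, supporting them as a clade.
C2 (derived state '+') is shared by Aelella, Aelyx, Cyanites, and Stenyx — a synapomorphy uniting that clade.
C3: derived state '+' in Aelyx only — an autapomorphy, so it tells us nothing about relationships among taxa.
C4: derived state '+' in Aelella, Aelyx, Cyanites, Euryion, and Stenyx only — synapomorphy for {Aelella, Aelyx, Cyanites, Euryion, Stenyx}.
Only Aelyx and Stenyx show the derived state '-' for C5, supporting them as a clade.
C6 (derived state '+') is shared by all ingroup taxa — unites the whole ingroup.
Most parsimonious ingroup topology: (Merooma,(((Aelyx,Stenyx),(Aelella,Cyanites)),Euryion)).
The clade {Aelella, Aelyx, Cyanites, Stenyx} is supported by C2: its derived state '+' occurs in exactly those taxa and in no other taxon (including the outgroup).

C2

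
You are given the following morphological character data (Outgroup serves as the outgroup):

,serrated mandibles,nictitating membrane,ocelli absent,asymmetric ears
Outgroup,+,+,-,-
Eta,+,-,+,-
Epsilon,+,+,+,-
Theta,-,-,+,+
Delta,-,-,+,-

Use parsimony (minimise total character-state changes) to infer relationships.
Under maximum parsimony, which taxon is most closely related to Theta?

Delta

Character polarity is set by the outgroup: the derived state is whichever differs from the outgroup's state, so for serrated mandibles, nictitating membrane the derived state is '-', and for the remaining characters it is '+'.
serrated mandibles: derived state '-' in Delta and Theta only — synapomorphy for {Delta, Theta}.
nictitating membrane (derived state '-') is shared by Delta, Eta, and Theta — a synapomorphy uniting that clade.
All ingroup taxa share the derived state '+' for ocelli absent; it defines the ingroup but does not resolve relationships within it.
asymmetric ears (derived state '+') is unique to Theta (autapomorphy; uninformative for grouping).
Most parsimonious ingroup topology: ((Eta,(Theta,Delta)),Epsilon).
Theta and Delta form a cherry on this tree, so they are sister taxa.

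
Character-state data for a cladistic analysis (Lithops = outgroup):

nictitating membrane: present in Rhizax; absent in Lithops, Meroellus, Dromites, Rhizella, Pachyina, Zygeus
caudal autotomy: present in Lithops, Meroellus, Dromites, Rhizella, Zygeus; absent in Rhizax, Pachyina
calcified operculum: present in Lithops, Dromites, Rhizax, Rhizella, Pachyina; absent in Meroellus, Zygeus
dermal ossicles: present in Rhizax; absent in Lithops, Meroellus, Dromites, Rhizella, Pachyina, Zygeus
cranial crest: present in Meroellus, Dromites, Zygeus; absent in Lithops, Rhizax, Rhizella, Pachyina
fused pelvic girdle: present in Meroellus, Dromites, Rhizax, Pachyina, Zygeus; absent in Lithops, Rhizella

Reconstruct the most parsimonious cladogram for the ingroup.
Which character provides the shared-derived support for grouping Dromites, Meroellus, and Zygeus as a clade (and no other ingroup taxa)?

Character polarity is set by the outgroup: the derived state is whichever differs from the outgroup's state, so for caudal autotomy, calcified operculum the derived state is 'absent', and for the remaining characters it is 'present'.
nictitating membrane (derived state 'present') is unique to Rhizax (autapomorphy; uninformative for grouping).
caudal autotomy: derived state 'absent' in Pachyina and Rhizax only — synapomorphy for {Pachyina, Rhizax}.
Only Meroellus and Zygeus show the derived state 'absent' for calcified operculum, supporting them as a clade.
dermal ossicles (derived state 'present') is unique to Rhizax (autapomorphy; uninformative for grouping).
cranial crest: derived state 'present' in Dromites, Meroellus, and Zygeus only — synapomorphy for {Dromites, Meroellus, Zygeus}.
fused pelvic girdle: derived state 'present' in Dromites, Meroellus, Pachyina, Rhizax, and Zygeus only — synapomorphy for {Dromites, Meroellus, Pachyina, Rhizax, Zygeus}.
Most parsimonious ingroup topology: ((((Meroellus,Zygeus),Dromites),(Rhizax,Pachyina)),Rhizella).
The clade {Dromites, Meroellus, Zygeus} is supported by cranial crest: its derived state 'present' occurs in exactly those taxa and in no other taxon (including the outgroup).

cranial crest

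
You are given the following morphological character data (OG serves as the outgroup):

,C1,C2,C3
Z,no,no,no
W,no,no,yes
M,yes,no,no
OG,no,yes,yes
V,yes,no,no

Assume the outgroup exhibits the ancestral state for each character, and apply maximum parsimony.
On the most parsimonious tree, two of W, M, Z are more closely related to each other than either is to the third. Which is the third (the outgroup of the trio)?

W

Character polarity is set by the outgroup: the derived state is whichever differs from the outgroup's state, so for C2, C3 the derived state is 'no', and for the remaining characters it is 'yes'.
C1: derived state 'yes' in M and V only — synapomorphy for {M, V}.
All ingroup taxa share the derived state 'no' for C2; it defines the ingroup but does not resolve relationships within it.
Only M, V, and Z show the derived state 'no' for C3, supporting them as a clade.
Most parsimonious ingroup topology: (((V,M),Z),W).
Z and M share a more recent common ancestor with each other than either does with W, so W is the least closely related of the three.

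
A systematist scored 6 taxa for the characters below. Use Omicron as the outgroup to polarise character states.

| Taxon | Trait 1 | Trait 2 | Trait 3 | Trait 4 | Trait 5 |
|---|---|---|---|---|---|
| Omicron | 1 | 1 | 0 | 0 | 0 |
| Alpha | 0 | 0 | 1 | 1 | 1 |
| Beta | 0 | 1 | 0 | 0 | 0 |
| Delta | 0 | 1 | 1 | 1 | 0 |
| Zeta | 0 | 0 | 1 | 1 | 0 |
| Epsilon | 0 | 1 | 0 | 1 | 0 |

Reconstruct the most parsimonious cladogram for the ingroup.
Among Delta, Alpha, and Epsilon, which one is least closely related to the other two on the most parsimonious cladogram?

Character polarity is set by the outgroup: the derived state is whichever differs from the outgroup's state, so for Trait 1, Trait 2 the derived state is '0', and for the remaining characters it is '1'.
All ingroup taxa share the derived state '0' for Trait 1; it defines the ingroup but does not resolve relationships within it.
Trait 2 (derived state '0') is shared by Alpha and Zeta — a synapomorphy uniting that clade.
Trait 3 (derived state '1') is shared by Alpha, Delta, and Zeta — a synapomorphy uniting that clade.
Trait 4 (derived state '1') is shared by Alpha, Delta, Epsilon, and Zeta — a synapomorphy uniting that clade.
Trait 5 (derived state '1') is unique to Alpha (autapomorphy; uninformative for grouping).
Most parsimonious ingroup topology: ((((Alpha,Zeta),Delta),Epsilon),Beta).
Alpha and Delta share a more recent common ancestor with each other than either does with Epsilon, so Epsilon is the least closely related of the three.

Epsilon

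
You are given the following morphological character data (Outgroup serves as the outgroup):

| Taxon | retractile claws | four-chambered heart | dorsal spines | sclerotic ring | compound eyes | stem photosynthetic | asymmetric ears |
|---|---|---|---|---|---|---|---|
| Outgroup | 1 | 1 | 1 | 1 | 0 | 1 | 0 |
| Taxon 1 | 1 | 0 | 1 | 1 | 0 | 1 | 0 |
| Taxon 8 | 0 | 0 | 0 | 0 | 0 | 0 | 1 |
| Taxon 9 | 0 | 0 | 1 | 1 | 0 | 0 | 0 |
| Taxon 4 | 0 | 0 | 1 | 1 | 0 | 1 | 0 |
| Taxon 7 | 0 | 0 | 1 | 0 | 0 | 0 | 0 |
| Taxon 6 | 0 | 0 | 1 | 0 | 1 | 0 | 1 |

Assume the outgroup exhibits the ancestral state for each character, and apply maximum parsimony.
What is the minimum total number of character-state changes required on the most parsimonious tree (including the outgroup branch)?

Character polarity is set by the outgroup: the derived state is whichever differs from the outgroup's state, so for retractile claws, four-chambered heart, dorsal spines, sclerotic ring, stem photosynthetic the derived state is '0', and for the remaining characters it is '1'.
Only Taxon 4, Taxon 6, Taxon 7, Taxon 8, and Taxon 9 show the derived state '0' for retractile claws, supporting them as a clade.
four-chambered heart (derived state '0') is shared by all ingroup taxa — unites the whole ingroup.
dorsal spines (derived state '0') is unique to Taxon 8 (autapomorphy; uninformative for grouping).
Only Taxon 6, Taxon 7, and Taxon 8 show the derived state '0' for sclerotic ring, supporting them as a clade.
compound eyes: derived state '1' in Taxon 6 only — an autapomorphy, so it tells us nothing about relationships among taxa.
stem photosynthetic (derived state '0') is shared by Taxon 6, Taxon 7, Taxon 8, and Taxon 9 — a synapomorphy uniting that clade.
Only Taxon 6 and Taxon 8 show the derived state '1' for asymmetric ears, supporting them as a clade.
Most parsimonious ingroup topology: (Taxon 1,((((Taxon 8,Taxon 6),Taxon 7),Taxon 9),Taxon 4)).
Changes per character on this tree: retractile claws: 1; four-chambered heart: 1; dorsal spines: 1; sclerotic ring: 1; compound eyes: 1; stem photosynthetic: 1; asymmetric ears: 1.
Total = 7.

7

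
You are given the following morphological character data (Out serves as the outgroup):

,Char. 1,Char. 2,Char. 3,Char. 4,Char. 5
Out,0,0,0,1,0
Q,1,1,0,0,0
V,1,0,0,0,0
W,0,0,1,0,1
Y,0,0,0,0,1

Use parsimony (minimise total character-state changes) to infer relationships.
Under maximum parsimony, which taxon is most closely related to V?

Q

Character polarity is set by the outgroup: the derived state is whichever differs from the outgroup's state, so for Char. 4 the derived state is '0', and for the remaining characters it is '1'.
Only Q and V show the derived state '1' for Char. 1, supporting them as a clade.
Char. 2 (derived state '1') is unique to Q (autapomorphy; uninformative for grouping).
Char. 3: derived state '1' in W only — an autapomorphy, so it tells us nothing about relationships among taxa.
All ingroup taxa share the derived state '0' for Char. 4; it defines the ingroup but does not resolve relationships within it.
Char. 5: derived state '1' in W and Y only — synapomorphy for {W, Y}.
Most parsimonious ingroup topology: ((Q,V),(W,Y)).
V and Q form a cherry on this tree, so they are sister taxa.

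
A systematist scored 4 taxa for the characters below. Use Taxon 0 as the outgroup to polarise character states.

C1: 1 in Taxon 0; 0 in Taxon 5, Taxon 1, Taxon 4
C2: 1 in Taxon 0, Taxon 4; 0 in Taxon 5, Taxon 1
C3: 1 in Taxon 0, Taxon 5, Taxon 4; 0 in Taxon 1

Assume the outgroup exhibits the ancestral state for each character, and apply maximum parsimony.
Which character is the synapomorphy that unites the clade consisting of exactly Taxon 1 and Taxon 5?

The outgroup has state '1' for every character, so '0' is the derived state throughout.
All ingroup taxa share the derived state '0' for C1; it defines the ingroup but does not resolve relationships within it.
Only Taxon 1 and Taxon 5 show the derived state '0' for C2, supporting them as a clade.
C3 (derived state '0') is unique to Taxon 1 (autapomorphy; uninformative for grouping).
Most parsimonious ingroup topology: ((Taxon 5,Taxon 1),Taxon 4).
The clade {Taxon 1, Taxon 5} is supported by C2: its derived state '0' occurs in exactly those taxa and in no other taxon (including the outgroup).

C2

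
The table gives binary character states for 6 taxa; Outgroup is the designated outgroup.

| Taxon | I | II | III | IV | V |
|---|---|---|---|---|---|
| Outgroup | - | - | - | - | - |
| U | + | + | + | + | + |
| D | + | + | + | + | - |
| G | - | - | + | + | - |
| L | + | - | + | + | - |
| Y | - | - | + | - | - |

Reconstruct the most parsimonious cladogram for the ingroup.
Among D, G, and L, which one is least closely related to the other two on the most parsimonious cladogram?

The outgroup has state '-' for every character, so '+' is the derived state throughout.
I (derived state '+') is shared by D, L, and U — a synapomorphy uniting that clade.
II: derived state '+' in D and U only — synapomorphy for {D, U}.
III (derived state '+') is shared by all ingroup taxa — unites the whole ingroup.
IV (derived state '+') is shared by D, G, L, and U — a synapomorphy uniting that clade.
V (derived state '+') is unique to U (autapomorphy; uninformative for grouping).
Most parsimonious ingroup topology: ((((U,D),L),G),Y).
L and D share a more recent common ancestor with each other than either does with G, so G is the least closely related of the three.

G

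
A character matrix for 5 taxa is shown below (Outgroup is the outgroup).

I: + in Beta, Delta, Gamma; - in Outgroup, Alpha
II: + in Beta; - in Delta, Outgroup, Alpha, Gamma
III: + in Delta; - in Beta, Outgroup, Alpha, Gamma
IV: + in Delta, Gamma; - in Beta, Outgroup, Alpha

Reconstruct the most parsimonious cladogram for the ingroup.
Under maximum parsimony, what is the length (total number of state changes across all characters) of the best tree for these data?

The outgroup has state '-' for every character, so '+' is the derived state throughout.
I: derived state '+' in Beta, Delta, and Gamma only — synapomorphy for {Beta, Delta, Gamma}.
II (derived state '+') is unique to Beta (autapomorphy; uninformative for grouping).
III (derived state '+') is unique to Delta (autapomorphy; uninformative for grouping).
IV: derived state '+' in Delta and Gamma only — synapomorphy for {Delta, Gamma}.
Most parsimonious ingroup topology: (Alpha,((Delta,Gamma),Beta)).
Changes per character on this tree: I: 1; II: 1; III: 1; IV: 1.
Total = 4.

4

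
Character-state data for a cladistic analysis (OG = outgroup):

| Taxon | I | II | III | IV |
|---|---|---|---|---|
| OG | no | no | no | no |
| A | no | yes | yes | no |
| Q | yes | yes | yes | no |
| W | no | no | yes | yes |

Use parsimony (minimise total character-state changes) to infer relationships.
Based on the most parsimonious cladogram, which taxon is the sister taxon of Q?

The outgroup has state 'no' for every character, so 'yes' is the derived state throughout.
I (derived state 'yes') is unique to Q (autapomorphy; uninformative for grouping).
Only A and Q show the derived state 'yes' for II, supporting them as a clade.
III (derived state 'yes') is shared by all ingroup taxa — unites the whole ingroup.
IV: derived state 'yes' in W only — an autapomorphy, so it tells us nothing about relationships among taxa.
Most parsimonious ingroup topology: ((A,Q),W).
Q and A form a cherry on this tree, so they are sister taxa.

A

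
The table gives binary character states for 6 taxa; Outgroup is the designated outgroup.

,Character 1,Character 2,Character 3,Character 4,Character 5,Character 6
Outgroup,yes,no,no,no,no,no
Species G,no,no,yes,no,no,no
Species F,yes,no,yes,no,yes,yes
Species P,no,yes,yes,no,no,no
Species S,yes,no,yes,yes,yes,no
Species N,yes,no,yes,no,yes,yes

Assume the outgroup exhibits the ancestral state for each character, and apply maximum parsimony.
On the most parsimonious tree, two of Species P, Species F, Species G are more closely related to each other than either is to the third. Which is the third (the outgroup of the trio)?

Species F

Character polarity is set by the outgroup: the derived state is whichever differs from the outgroup's state, so for Character 1 the derived state is 'no', and for the remaining characters it is 'yes'.
Character 1 (derived state 'no') is shared by Species G and Species P — a synapomorphy uniting that clade.
Character 2: derived state 'yes' in Species P only — an autapomorphy, so it tells us nothing about relationships among taxa.
Character 3 (derived state 'yes') is shared by all ingroup taxa — unites the whole ingroup.
Character 4 (derived state 'yes') is unique to Species S (autapomorphy; uninformative for grouping).
Character 5 (derived state 'yes') is shared by Species F, Species N, and Species S — a synapomorphy uniting that clade.
Character 6 (derived state 'yes') is shared by Species F and Species N — a synapomorphy uniting that clade.
Most parsimonious ingroup topology: ((Species G,Species P),((Species F,Species N),Species S)).
Species P and Species G share a more recent common ancestor with each other than either does with Species F, so Species F is the least closely related of the three.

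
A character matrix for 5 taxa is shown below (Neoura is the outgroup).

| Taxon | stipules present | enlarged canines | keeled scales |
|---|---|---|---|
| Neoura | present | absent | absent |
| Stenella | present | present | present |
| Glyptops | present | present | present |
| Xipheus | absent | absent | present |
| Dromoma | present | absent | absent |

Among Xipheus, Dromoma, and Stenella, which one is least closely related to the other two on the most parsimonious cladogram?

Character polarity is set by the outgroup: the derived state is whichever differs from the outgroup's state, so for stipules present the derived state is 'absent', and for the remaining characters it is 'present'.
stipules present: derived state 'absent' in Xipheus only — an autapomorphy, so it tells us nothing about relationships among taxa.
enlarged canines: derived state 'present' in Glyptops and Stenella only — synapomorphy for {Glyptops, Stenella}.
keeled scales (derived state 'present') is shared by Glyptops, Stenella, and Xipheus — a synapomorphy uniting that clade.
Most parsimonious ingroup topology: (((Stenella,Glyptops),Xipheus),Dromoma).
Stenella and Xipheus share a more recent common ancestor with each other than either does with Dromoma, so Dromoma is the least closely related of the three.

Dromoma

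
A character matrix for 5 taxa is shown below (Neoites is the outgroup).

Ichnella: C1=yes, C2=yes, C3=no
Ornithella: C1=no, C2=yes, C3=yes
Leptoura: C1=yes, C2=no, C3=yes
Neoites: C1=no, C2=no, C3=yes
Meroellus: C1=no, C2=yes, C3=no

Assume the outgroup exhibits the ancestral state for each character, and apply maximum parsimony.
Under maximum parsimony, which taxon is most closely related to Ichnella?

Meroellus

Character polarity is set by the outgroup: the derived state is whichever differs from the outgroup's state, so for C3 the derived state is 'no', and for the remaining characters it is 'yes'.
C1 groups Ichnella and Leptoura, which is incompatible with the clades supported by the remaining characters; treating it as convergent (homoplasy) costs fewer steps than any alternative tree.
C2: derived state 'yes' in Ichnella, Meroellus, and Ornithella only — synapomorphy for {Ichnella, Meroellus, Ornithella}.
C3 (derived state 'no') is shared by Ichnella and Meroellus — a synapomorphy uniting that clade.
Most parsimonious ingroup topology: (Leptoura,((Ichnella,Meroellus),Ornithella)).
Ichnella and Meroellus form a cherry on this tree, so they are sister taxa.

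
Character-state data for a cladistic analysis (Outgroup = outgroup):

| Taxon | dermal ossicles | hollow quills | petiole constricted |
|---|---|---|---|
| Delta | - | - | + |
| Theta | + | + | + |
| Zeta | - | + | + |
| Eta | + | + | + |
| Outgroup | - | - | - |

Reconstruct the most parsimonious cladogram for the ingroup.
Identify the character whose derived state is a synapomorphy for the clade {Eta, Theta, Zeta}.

The outgroup has state '-' for every character, so '+' is the derived state throughout.
dermal ossicles (derived state '+') is shared by Eta and Theta — a synapomorphy uniting that clade.
hollow quills: derived state '+' in Eta, Theta, and Zeta only — synapomorphy for {Eta, Theta, Zeta}.
All ingroup taxa share the derived state '+' for petiole constricted; it defines the ingroup but does not resolve relationships within it.
Most parsimonious ingroup topology: ((Zeta,(Eta,Theta)),Delta).
The clade {Eta, Theta, Zeta} is supported by hollow quills: its derived state '+' occurs in exactly those taxa and in no other taxon (including the outgroup).

hollow quills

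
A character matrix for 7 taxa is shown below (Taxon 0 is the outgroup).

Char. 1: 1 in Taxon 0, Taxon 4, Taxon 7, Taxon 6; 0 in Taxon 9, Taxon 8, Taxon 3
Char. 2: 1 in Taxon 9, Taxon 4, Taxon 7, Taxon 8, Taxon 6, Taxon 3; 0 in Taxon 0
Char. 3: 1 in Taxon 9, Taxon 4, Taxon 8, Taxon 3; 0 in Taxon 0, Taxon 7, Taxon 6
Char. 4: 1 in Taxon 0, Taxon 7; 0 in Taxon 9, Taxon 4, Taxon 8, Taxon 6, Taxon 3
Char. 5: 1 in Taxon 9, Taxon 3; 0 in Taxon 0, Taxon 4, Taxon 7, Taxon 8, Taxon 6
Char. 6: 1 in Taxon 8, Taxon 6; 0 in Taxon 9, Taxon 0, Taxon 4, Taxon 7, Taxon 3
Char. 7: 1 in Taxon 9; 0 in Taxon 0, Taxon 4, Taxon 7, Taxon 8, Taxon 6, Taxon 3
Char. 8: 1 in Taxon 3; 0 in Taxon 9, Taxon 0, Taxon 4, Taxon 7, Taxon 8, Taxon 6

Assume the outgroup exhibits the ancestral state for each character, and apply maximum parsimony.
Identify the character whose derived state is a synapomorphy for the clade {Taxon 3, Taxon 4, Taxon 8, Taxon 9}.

Character polarity is set by the outgroup: the derived state is whichever differs from the outgroup's state, so for Char. 1, Char. 4 the derived state is '0', and for the remaining characters it is '1'.
Char. 1: derived state '0' in Taxon 3, Taxon 8, and Taxon 9 only — synapomorphy for {Taxon 3, Taxon 8, Taxon 9}.
Char. 2 (derived state '1') is shared by all ingroup taxa — unites the whole ingroup.
Char. 3: derived state '1' in Taxon 3, Taxon 4, Taxon 8, and Taxon 9 only — synapomorphy for {Taxon 3, Taxon 4, Taxon 8, Taxon 9}.
Char. 4 (derived state '0') is shared by Taxon 3, Taxon 4, Taxon 6, Taxon 8, and Taxon 9 — a synapomorphy uniting that clade.
Only Taxon 3 and Taxon 9 show the derived state '1' for Char. 5, supporting them as a clade.
Char. 6 (state '1') occurs in Taxon 6 and Taxon 8 but conflicts with the nesting implied by the other characters — most parsimoniously interpreted as homoplasy.
Char. 7 (derived state '1') is unique to Taxon 9 (autapomorphy; uninformative for grouping).
Char. 8: derived state '1' in Taxon 3 only — an autapomorphy, so it tells us nothing about relationships among taxa.
Most parsimonious ingroup topology: ((((Taxon 8,(Taxon 3,Taxon 9)),Taxon 4),Taxon 6),Taxon 7).
The clade {Taxon 3, Taxon 4, Taxon 8, Taxon 9} is supported by Char. 3: its derived state '1' occurs in exactly those taxa and in no other taxon (including the outgroup).

Char. 3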